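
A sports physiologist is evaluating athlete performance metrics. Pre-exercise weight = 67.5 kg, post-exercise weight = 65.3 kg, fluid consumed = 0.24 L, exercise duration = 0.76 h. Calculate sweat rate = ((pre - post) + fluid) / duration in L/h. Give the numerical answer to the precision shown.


Weight loss = 67.5 - 65.3 = 2.2 kg (approx L)
Total sweat = 2.2 + 0.24 = 2.44 L
Sweat rate = 2.44 / 0.76 = 3.211 L/h

3.211 L/h


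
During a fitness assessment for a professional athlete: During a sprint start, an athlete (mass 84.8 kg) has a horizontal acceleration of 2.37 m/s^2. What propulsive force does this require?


Propulsive force = mass * acceleration
= 84.8 kg * 2.37 m/s^2
= 200.98 N

200.98 N


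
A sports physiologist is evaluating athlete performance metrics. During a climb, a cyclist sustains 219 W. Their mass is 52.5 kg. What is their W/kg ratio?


Power-to-weight = 219 W / 52.5 kg
= 4.171 W/kg

4.171 W/kg


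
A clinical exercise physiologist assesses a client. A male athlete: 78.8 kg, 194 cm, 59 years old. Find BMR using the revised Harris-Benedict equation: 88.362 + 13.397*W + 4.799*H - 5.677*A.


Intercept = 88.362
Weight contribution = 13.397 * 78.8 = 1055.6836
Height contribution = 4.799 * 194 = 931.006
Age contribution = 5.677 * 59 = 334.943
BMR = 88.362 + 1055.6836 + 931.006 - 334.943
= 1740.11 kcal/day

1740.11 kcal/day


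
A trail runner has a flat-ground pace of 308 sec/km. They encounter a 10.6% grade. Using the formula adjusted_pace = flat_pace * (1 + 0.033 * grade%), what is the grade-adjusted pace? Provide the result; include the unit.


Grade factor = 1 + 0.033 * 10.6 = 1.3498
Adjusted = 308 * 1.3498 = 415.74 sec/km

415.74 s/km


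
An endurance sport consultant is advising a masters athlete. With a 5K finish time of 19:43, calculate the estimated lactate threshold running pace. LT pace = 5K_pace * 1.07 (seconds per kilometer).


Race duration = 1183 s for 5 km
Average pace = 1183 / 5 = 236.6 s/km
LT pace = 236.6 * 1.07
= 253.16 s/km

253.16 s/km


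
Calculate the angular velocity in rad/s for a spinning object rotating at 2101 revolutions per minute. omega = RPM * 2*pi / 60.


omega = RPM * 2*pi / 60
= 2101 * 6.28318531 / 60
= 220.016 rad/s

220.016 rad/s


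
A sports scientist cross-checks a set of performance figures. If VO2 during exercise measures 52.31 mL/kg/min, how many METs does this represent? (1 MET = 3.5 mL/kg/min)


METs = VO2 / 3.5 = 52.31 / 3.5 = 14.95

14.95 METs


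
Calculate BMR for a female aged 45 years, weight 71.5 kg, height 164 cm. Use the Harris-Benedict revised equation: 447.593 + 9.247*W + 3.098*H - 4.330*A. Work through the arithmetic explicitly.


Substituting values:
W term = 9.247 * 71.5 = 661.1605
H term = 3.098 * 164 = 508.072
A term = 4.330 * 45 = 194.85
BMR = 1421.98 kcal/day

1421.98 kcal/day


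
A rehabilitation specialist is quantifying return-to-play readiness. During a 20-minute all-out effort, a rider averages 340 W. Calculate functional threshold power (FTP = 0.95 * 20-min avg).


FTP = 0.95 * 340
= 323.0 W

323.0 W


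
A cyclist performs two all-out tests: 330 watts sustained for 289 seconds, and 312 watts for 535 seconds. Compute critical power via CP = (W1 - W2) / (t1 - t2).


W1 = P1 * t1 = 330 * 289 = 95370 J
W2 = P2 * t2 = 312 * 535 = 166920 J
CP = (95370 - 166920) / (289 - 535)
= 290.85 W

290.85 W


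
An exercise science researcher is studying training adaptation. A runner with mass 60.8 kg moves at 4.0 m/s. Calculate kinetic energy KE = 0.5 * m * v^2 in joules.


v^2 = 4.0^2 = 16.0
KE = 0.5 * 60.8 * 16.0
= 486.4 J

486.4 J


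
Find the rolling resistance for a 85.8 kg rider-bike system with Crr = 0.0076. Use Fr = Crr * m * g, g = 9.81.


m * g = 85.8 * 9.81 = 841.698 N
Fr = 0.0076 * 841.698 = 6.397 N

6.397 N


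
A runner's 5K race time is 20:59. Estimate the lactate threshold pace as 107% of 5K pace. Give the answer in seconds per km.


Total race time = 20*60 + 59 = 1259 seconds
5K pace = 1259 / 5 = 251.8 sec/km
LT pace = 251.8 * 1.07 = 269.43 sec/km

269.43 s/km


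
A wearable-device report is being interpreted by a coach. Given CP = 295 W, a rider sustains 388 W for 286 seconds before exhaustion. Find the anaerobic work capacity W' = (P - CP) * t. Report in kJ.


Excess power = 388 - 295 = 93 W
Work above CP = 93 * 286 = 26598 J
W' = 26.598 kJ

26.598 kJ


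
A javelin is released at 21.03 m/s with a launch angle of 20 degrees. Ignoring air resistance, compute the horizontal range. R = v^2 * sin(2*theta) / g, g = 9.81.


Launch speed squared = 442.2609
sin(2 * 20 deg) = 0.642788
Range = 442.2609 * 0.642788 / 9.81
= 28.979 m

28.979 m


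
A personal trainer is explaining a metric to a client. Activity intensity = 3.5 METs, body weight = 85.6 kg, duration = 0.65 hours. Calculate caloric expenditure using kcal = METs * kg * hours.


kcal = 3.5 * 85.6 * 0.65
= 299.6 * 0.65
= 194.74 kcal

194.74 kcal


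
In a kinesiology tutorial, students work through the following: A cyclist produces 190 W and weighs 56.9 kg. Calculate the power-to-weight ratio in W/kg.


P/W = power / mass
= 190 / 56.9
= 3.339 W/kg

3.339 W/kg


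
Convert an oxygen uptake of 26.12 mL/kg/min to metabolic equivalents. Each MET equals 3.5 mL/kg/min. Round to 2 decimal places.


One MET = 3.5 mL/kg/min
Number of METs = 26.12 / 3.5
= 7.46 METs

7.46 METs


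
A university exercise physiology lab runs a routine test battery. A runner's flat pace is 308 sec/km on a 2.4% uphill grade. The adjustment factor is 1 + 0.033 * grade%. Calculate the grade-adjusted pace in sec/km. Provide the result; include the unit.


Factor = 1 + 0.033 * 2.4 = 1.0792
Adjusted pace = 308 * 1.0792
= 332.39 sec/km

332.39 s/km


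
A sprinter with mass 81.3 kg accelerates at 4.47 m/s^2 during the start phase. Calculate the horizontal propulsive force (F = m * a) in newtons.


F = m * a
= 81.3 * 4.47
= 363.41 N

363.41 N


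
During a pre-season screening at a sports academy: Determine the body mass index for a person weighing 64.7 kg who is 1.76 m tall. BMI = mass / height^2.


BMI = mass / height^2
= 64.7 / 1.76^2
= 64.7 / 3.0976
= 20.89 kg/m^2

20.89 kg/m^2


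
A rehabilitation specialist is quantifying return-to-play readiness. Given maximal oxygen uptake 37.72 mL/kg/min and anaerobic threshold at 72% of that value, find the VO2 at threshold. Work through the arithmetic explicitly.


Percentage as decimal = 0.72
VO2 at AT = 37.72 * 0.72 = 27.16 mL/kg/min

27.16 mL/kg/min


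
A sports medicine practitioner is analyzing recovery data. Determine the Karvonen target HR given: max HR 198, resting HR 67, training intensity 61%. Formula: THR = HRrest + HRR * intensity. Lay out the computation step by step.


HRR = HRmax - HRrest = 198 - 67 = 131
THR = 67 + 131 * 0.61
= 146.91 bpm

146.91 bpm


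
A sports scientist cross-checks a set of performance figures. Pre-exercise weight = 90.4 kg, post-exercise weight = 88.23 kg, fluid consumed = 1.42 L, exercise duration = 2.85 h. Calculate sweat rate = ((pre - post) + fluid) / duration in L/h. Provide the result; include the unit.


Weight loss = 90.4 - 88.23 = 2.17 kg (approx L)
Total sweat = 2.17 + 1.42 = 3.59 L
Sweat rate = 3.59 / 2.85 = 1.26 L/h

1.26 L/h


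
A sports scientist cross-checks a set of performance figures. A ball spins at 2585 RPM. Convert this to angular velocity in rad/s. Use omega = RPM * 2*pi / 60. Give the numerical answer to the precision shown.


omega = 2585 * 2 * pi / 60
= 2585 * 6.28318531 / 60
= 16242.034 / 60
= 270.701 rad/s

270.701 rad/s


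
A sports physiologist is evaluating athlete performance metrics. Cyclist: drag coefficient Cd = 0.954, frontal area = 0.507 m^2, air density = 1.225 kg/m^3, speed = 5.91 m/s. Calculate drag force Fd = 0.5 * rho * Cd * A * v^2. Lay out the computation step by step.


v^2 = 5.91^2 = 34.9281
Fd = 0.5 * 1.225 * 0.954 * 0.507 * 34.9281
= 10.348 N

10.348 N


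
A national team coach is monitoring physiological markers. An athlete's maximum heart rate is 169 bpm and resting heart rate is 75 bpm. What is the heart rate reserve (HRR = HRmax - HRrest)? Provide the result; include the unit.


HRR = HRmax - HRrest
= 169 - 75
= 94 bpm

94 bpm


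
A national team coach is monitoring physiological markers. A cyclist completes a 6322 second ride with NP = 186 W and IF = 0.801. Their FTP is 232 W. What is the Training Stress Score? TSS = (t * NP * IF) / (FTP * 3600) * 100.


t * NP * IF = 6322 * 186 * 0.801 = 941889.492
FTP * 3600 = 835200
TSS = (941889.492 / 835200) * 100 = 112.77

112.77 TSS


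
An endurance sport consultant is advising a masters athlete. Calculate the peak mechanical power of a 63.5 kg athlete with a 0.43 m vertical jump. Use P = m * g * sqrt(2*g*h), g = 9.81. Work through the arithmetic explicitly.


First, sqrt(2gh) = sqrt(2 * 9.81 * 0.43)
= sqrt(8.4366) = 2.904583 m/s
Power = 63.5 * 9.81 * 2.904583 = 1809.37 W

1809.37 W


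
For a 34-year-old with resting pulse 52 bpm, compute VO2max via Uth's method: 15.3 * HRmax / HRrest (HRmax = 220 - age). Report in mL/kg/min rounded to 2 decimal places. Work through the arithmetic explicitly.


Step 1: HRmax = 220 - 34 = 186 bpm
Step 2: Ratio = 186 / 52 = 3.5769
Step 3: VO2max = 15.3 * 3.5769 = 54.73 mL/kg/min

54.73 mL/kg/min


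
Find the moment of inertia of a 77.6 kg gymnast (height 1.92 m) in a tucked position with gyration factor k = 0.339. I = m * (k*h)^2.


Radius of gyration = 0.339 * 1.92 = 0.65088 m
I = 77.6 * 0.65088^2
= 77.6 * 0.423645
= 32.875 kg*m^2

32.875 kg*m^2


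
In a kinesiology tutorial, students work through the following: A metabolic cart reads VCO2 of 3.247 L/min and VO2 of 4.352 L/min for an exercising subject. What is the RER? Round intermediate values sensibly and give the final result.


RER = VCO2 / VO2 = 3.247 / 4.352 = 0.7461

0.7461


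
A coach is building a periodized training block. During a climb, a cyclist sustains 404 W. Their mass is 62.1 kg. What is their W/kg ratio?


Power-to-weight = 404 W / 62.1 kg
= 6.506 W/kg

6.506 W/kg


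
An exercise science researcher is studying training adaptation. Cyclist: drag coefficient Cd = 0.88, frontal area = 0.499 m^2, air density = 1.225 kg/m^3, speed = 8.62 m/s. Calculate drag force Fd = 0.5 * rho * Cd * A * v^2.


v^2 = 8.62^2 = 74.3044
Fd = 0.5 * 1.225 * 0.88 * 0.499 * 74.3044
= 19.985 N

19.985 N


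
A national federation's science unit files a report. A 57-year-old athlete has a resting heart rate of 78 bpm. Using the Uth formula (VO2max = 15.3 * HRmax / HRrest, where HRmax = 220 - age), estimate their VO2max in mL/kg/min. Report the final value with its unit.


HRmax = 220 - 57 = 163 bpm
Ratio = HRmax / HRrest = 163 / 78 = 2.0897
VO2max = 15.3 * 2.0897 = 31.97 mL/kg/min

31.97 mL/kg/min


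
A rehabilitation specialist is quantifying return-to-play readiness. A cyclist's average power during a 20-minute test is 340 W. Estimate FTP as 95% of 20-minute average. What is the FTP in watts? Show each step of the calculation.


FTP = 20-min power * 0.95
= 340 * 0.95
= 323.0 W

323.0 W


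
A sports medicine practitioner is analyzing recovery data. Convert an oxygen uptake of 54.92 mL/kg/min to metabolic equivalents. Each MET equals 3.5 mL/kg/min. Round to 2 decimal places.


One MET = 3.5 mL/kg/min
Number of METs = 54.92 / 3.5
= 15.69 METs

15.69 METs


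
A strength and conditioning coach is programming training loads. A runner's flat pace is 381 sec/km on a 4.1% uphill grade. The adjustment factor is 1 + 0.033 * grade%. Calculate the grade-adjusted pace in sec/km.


Factor = 1 + 0.033 * 4.1 = 1.1353
Adjusted pace = 381 * 1.1353
= 432.55 sec/km

432.55 s/km


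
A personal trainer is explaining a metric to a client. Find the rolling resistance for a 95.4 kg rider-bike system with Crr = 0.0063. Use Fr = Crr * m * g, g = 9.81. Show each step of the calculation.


m * g = 95.4 * 9.81 = 935.874 N
Fr = 0.0063 * 935.874 = 5.896 N

5.896 N


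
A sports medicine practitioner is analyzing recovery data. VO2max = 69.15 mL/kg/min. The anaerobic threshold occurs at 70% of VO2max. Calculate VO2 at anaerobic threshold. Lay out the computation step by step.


AT fraction = 70 / 100 = 0.7
AT VO2 = 69.15 * 0.7
= 48.41 mL/kg/min

48.41 mL/kg/min


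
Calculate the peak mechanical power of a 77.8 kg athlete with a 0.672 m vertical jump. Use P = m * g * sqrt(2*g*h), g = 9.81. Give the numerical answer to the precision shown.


First, sqrt(2gh) = sqrt(2 * 9.81 * 0.672)
= sqrt(13.18464) = 3.631066 m/s
Power = 77.8 * 9.81 * 3.631066 = 2771.29 W

2771.29 W


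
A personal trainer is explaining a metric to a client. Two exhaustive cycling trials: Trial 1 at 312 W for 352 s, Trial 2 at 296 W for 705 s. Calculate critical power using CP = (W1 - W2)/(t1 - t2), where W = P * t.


W1 = 312 * 352 = 109824 J
W2 = 296 * 705 = 208680 J
CP = (109824 - 208680) / (352 - 705)
= -98856 / -353
= 280.05 W

280.05 W


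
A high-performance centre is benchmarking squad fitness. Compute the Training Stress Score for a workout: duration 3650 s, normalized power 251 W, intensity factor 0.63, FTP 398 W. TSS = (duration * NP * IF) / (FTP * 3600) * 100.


Product = 3650 * 251 * 0.63 = 577174.5
Base = 398 * 3600 = 1432800
TSS = 577174.5 / 1432800 * 100 = 40.28

40.28 TSS


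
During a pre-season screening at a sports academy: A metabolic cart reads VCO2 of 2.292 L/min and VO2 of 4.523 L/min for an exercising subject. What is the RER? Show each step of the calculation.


RER = VCO2 / VO2 = 2.292 / 4.523 = 0.5067

0.5067


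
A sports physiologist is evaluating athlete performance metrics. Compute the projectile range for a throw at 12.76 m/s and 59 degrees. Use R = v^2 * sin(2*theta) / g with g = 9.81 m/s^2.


Two times the angle = 118 degrees
sin(118) = 0.882948
R = 162.8176 * 0.882948 / 9.81 = 14.654 m

14.654 m


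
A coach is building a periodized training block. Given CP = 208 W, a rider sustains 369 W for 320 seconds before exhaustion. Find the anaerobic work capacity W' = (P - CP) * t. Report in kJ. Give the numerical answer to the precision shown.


Excess power = 369 - 208 = 161 W
Work above CP = 161 * 320 = 51520 J
W' = 51.52 kJ

51.52 kJ


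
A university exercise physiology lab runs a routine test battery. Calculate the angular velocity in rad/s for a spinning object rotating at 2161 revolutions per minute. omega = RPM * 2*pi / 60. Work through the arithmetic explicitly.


omega = RPM * 2*pi / 60
= 2161 * 6.28318531 / 60
= 226.299 rad/s

226.299 rad/s


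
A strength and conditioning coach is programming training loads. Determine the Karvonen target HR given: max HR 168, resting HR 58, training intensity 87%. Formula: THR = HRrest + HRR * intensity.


HRR = HRmax - HRrest = 168 - 58 = 110
THR = 58 + 110 * 0.87
= 153.7 bpm

153.7 bpm


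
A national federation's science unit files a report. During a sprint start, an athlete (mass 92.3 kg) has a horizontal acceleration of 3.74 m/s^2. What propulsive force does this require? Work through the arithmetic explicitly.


Propulsive force = mass * acceleration
= 92.3 kg * 3.74 m/s^2
= 345.2 N

345.2 N


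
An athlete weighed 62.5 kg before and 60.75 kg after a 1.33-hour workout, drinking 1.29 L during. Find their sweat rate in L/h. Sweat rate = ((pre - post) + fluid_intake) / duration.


Body mass change = 1.75 kg
Total sweat loss = 1.75 + 1.29 = 3.04 L
Rate = 3.04 / 1.33 = 2.286 L/h

2.286 L/h


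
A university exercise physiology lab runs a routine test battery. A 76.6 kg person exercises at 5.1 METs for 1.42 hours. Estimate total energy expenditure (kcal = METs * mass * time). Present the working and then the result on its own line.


Energy = METs * mass(kg) * time(h)
= 5.1 * 76.6 * 1.42
= 554.74 kcal

554.74 kcal


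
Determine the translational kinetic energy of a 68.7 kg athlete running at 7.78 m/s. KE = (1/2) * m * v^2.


KE = 0.5 * m * v^2
= 0.5 * 68.7 * 7.78^2
= 0.5 * 68.7 * 60.5284
= 2079.15 J

2079.15 J


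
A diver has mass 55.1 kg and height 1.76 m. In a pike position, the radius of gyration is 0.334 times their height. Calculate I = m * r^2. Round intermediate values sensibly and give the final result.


r = 0.334 * 1.76 = 0.58784 m
I = m * r^2 = 55.1 * 0.345556 = 19.04 kg*m^2

19.04 kg*m^2


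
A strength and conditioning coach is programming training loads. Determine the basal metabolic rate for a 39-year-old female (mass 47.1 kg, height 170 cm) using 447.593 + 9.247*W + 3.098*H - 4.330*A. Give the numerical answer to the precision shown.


BMR = 447.593 + 9.247*47.1 + 3.098*170 - 4.330*39
= 1240.92 kcal/day

1240.92 kcal/day


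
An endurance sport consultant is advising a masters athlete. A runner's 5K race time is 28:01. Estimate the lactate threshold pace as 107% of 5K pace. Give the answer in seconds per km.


Total race time = 28*60 + 1 = 1681 seconds
5K pace = 1681 / 5 = 336.2 sec/km
LT pace = 336.2 * 1.07 = 359.73 sec/km

359.73 s/km


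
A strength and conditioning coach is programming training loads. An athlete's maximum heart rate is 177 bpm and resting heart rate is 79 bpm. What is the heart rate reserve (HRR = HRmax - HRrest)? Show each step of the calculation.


HRR = HRmax - HRrest
= 177 - 79
= 98 bpm

98 bpm


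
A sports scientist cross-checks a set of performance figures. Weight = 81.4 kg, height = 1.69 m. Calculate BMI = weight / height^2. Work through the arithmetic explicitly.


height^2 = 1.69^2 = 2.8561
BMI = 81.4 / 2.8561 = 28.5 kg/m^2

28.5 kg/m^2


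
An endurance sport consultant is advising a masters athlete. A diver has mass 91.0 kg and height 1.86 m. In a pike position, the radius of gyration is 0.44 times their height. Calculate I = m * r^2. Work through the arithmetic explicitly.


r = 0.44 * 1.86 = 0.8184 m
I = m * r^2 = 91.0 * 0.669779 = 60.95 kg*m^2

60.95 kg*m^2


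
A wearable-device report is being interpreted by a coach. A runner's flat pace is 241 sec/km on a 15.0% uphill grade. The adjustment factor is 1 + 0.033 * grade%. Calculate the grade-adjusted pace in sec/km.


Factor = 1 + 0.033 * 15.0 = 1.495
Adjusted pace = 241 * 1.495
= 360.3 sec/km

360.3 s/km


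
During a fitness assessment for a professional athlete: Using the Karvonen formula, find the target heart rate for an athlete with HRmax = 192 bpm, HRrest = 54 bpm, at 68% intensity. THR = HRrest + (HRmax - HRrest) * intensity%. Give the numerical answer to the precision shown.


HRR = 192 - 54 = 138
THR = 54 + 138 * 0.68
= 54 + 93.84
= 147.84 bpm

147.84 bpm


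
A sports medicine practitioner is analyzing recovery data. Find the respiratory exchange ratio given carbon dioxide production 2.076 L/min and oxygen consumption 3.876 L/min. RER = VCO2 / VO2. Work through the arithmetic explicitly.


VCO2 = 2.076 L/min
VO2 = 3.876 L/min
RER = 2.076 / 3.876 = 0.5356

0.5356


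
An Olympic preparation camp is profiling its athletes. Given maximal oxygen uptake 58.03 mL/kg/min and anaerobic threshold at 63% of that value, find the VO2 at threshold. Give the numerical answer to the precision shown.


Percentage as decimal = 0.63
VO2 at AT = 58.03 * 0.63 = 36.56 mL/kg/min

36.56 mL/kg/min


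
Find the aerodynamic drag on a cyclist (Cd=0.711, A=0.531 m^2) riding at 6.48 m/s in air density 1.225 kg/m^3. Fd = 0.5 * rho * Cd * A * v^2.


Fd = 0.5 * 1.225 * 0.711 * 0.531 * 6.48^2
= 0.5 * 1.225 * 0.711 * 0.531 * 41.9904
= 9.71 N

9.71 N


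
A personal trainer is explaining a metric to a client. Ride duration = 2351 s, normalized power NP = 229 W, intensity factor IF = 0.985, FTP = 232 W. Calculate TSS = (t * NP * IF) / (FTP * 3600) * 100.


Numerator = 2351 * 229 * 0.985 = 530303.315
Denominator = 232 * 3600 = 835200
TSS = 530303.315 / 835200 * 100
= 63.49

63.49 TSS


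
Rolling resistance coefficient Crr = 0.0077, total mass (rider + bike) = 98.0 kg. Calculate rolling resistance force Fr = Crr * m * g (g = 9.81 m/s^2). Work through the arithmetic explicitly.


Fr = Crr * m * g
= 0.0077 * 98.0 * 9.81
= 7.403 N

7.403 N


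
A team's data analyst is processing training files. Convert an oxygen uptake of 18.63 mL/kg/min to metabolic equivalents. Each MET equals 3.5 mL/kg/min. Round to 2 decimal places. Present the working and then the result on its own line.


One MET = 3.5 mL/kg/min
Number of METs = 18.63 / 3.5
= 5.32 METs

5.32 METs


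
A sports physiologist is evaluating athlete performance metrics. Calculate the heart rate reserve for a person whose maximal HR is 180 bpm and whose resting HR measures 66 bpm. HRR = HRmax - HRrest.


HRmax = 180 bpm
HRrest = 66 bpm
HRR = 180 - 66 = 114 bpm

114 bpm


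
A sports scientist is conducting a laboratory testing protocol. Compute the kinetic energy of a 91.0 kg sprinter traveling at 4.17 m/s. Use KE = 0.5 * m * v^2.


Velocity squared = 17.3889
KE = 0.5 * 91.0 * 17.3889 = 791.19 J

791.19 J


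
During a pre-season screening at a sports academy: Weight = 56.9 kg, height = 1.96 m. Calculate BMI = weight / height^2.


height^2 = 1.96^2 = 3.8416
BMI = 56.9 / 3.8416 = 14.81 kg/m^2

14.81 kg/m^2


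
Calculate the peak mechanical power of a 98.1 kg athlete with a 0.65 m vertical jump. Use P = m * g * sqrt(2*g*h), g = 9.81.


First, sqrt(2gh) = sqrt(2 * 9.81 * 0.65)
= sqrt(12.753) = 3.571134 m/s
Power = 98.1 * 9.81 * 3.571134 = 3436.72 W

3436.72 W


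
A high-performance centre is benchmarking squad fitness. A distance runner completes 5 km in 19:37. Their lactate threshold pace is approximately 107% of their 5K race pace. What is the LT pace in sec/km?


Convert to seconds: 19 min 37 s = 1177 s
Pace per km = 1177 / 5 = 235.4 s/km
LT pace = 235.4 * 1.07 = 251.88 s/km

251.88 s/km


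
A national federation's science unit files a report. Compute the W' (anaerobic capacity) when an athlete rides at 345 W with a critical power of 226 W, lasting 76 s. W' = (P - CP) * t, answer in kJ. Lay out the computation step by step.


Above-CP power = 119 W
Duration = 76 s
W' = 119 * 76 = 9044 J
Convert: 9044 / 1000 = 9.044 kJ

9.044 kJ


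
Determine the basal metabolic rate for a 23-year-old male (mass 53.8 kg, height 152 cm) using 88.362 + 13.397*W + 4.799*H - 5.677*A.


BMR = 88.362 + 13.397*53.8 + 4.799*152 - 5.677*23
= 1408.0 kcal/day

1408.0 kcal/day


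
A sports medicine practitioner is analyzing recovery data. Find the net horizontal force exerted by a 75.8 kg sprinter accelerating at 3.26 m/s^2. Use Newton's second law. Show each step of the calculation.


Newton's second law: F = m * a
F = 75.8 * 3.26 = 247.11 N

247.11 N


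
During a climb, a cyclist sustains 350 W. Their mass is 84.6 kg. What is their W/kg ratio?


Power-to-weight = 350 W / 84.6 kg
= 4.137 W/kg

4.137 W/kg


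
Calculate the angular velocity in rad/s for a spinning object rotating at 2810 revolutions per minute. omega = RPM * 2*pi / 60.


omega = RPM * 2*pi / 60
= 2810 * 6.28318531 / 60
= 294.263 rad/s

294.263 rad/s


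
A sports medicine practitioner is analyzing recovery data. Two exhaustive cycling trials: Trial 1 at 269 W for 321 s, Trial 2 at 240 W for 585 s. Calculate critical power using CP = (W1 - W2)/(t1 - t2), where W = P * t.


W1 = 269 * 321 = 86349 J
W2 = 240 * 585 = 140400 J
CP = (86349 - 140400) / (321 - 585)
= -54051 / -264
= 204.74 W

204.74 W


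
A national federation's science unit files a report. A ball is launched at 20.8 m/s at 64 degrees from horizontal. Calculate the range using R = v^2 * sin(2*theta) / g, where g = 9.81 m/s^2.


sin(2 * 64) = sin(128) = 0.788011
v^2 = 20.8^2 = 432.64
R = 432.64 * 0.788011 / 9.81
= 34.753 m

34.753 m


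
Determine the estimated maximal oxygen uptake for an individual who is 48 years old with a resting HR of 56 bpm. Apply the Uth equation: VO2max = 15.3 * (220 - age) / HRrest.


HRmax = 220 - 48 = 172
VO2max = 15.3 * (172 / 56)
= 15.3 * 3.0714
= 46.99 mL/kg/min

46.99 mL/kg/min


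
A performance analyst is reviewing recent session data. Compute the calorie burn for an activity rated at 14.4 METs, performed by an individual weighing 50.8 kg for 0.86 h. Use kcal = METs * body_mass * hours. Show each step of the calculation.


Product of METs and mass = 14.4 * 50.8 = 731.52
Total kcal = 731.52 * 0.86 = 629.11 kcal

629.11 kcal


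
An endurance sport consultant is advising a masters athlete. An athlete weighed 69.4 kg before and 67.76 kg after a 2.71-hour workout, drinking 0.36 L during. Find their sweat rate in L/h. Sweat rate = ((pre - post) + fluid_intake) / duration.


Body mass change = 1.64 kg
Total sweat loss = 1.64 + 0.36 = 2.0 L
Rate = 2.0 / 2.71 = 0.738 L/h

0.738 L/h


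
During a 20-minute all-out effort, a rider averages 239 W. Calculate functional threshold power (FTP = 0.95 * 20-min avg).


FTP = 0.95 * 239
= 227.05 W

227.05 W


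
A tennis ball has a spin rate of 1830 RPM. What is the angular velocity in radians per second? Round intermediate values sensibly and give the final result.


Convert RPM to rad/s: multiply by 2*pi and divide by 60
omega = 1830 * 2 * pi / 60
= 191.637 rad/s

191.637 rad/s


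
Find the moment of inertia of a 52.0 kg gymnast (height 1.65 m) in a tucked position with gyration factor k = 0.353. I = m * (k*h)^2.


Radius of gyration = 0.353 * 1.65 = 0.58245 m
I = 52.0 * 0.58245^2
= 52.0 * 0.339248
= 17.641 kg*m^2

17.641 kg*m^2


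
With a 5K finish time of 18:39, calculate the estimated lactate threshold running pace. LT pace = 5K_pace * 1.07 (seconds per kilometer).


Race duration = 1119 s for 5 km
Average pace = 1119 / 5 = 223.8 s/km
LT pace = 223.8 * 1.07
= 239.47 s/km

239.47 s/km


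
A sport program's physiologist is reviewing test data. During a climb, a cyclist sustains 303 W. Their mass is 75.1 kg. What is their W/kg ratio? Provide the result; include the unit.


Power-to-weight = 303 W / 75.1 kg
= 4.035 W/kg

4.035 W/kg


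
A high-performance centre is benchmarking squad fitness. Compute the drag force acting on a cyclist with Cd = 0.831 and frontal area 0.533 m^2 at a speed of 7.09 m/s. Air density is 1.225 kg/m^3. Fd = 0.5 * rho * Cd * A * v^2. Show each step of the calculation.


Step 1: v^2 = 50.2681
Step 2: Fd = 0.5 * 1.225 * 0.831 * 0.533 * 50.2681
= 13.637 N

13.637 N


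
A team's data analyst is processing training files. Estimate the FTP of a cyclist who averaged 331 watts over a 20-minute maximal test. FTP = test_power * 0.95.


FTP = 331 * 0.95 = 314.45 W

314.45 W


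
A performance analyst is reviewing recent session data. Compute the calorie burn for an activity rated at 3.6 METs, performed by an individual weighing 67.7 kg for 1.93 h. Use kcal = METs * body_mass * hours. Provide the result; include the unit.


Product of METs and mass = 3.6 * 67.7 = 243.72
Total kcal = 243.72 * 1.93 = 470.38 kcal

470.38 kcal


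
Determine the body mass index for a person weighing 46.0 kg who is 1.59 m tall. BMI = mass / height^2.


BMI = mass / height^2
= 46.0 / 1.59^2
= 46.0 / 2.5281
= 18.2 kg/m^2

18.2 kg/m^2


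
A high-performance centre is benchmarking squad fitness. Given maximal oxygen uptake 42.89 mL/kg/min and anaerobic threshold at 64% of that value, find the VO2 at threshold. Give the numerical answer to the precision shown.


Percentage as decimal = 0.64
VO2 at AT = 42.89 * 0.64 = 27.45 mL/kg/min

27.45 mL/kg/min


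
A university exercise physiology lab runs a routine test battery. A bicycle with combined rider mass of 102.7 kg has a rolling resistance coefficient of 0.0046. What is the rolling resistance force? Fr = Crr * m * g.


Fr = 0.0046 * 102.7 * 9.81
= 0.47242 * 9.81
= 4.634 N

4.634 N


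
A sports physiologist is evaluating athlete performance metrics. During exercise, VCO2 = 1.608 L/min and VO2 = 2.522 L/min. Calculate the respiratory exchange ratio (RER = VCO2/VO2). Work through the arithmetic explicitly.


RER = VCO2 / VO2
= 1.608 / 2.522
= 0.6376

0.6376


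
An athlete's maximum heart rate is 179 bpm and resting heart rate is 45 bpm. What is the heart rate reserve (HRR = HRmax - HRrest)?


HRR = HRmax - HRrest
= 179 - 45
= 134 bpm

134 bpm


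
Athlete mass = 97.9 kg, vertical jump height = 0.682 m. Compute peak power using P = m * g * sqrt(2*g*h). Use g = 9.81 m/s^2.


sqrt(2 * 9.81 * 0.682) = sqrt(13.38084) = 3.657983 m/s
P = 97.9 * 9.81 * 3.657983
= 3513.12 W

3513.12 W


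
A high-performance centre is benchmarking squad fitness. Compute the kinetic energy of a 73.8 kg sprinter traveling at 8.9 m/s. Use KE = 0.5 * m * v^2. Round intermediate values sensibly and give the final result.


Velocity squared = 79.21
KE = 0.5 * 73.8 * 79.21 = 2922.85 J

2922.85 J


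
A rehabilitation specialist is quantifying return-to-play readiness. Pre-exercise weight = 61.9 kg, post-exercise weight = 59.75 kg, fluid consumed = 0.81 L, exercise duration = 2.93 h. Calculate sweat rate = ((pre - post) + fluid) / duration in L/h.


Weight loss = 61.9 - 59.75 = 2.15 kg (approx L)
Total sweat = 2.15 + 0.81 = 2.96 L
Sweat rate = 2.96 / 2.93 = 1.01 L/h

1.01 L/h


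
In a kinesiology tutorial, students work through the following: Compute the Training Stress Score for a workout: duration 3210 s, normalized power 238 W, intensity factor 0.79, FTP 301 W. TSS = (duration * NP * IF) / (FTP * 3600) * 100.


Product = 3210 * 238 * 0.79 = 603544.2
Base = 301 * 3600 = 1083600
TSS = 603544.2 / 1083600 * 100 = 55.7

55.7 TSS


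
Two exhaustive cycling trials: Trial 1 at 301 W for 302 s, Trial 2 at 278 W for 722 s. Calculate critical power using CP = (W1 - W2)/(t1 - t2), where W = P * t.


W1 = 301 * 302 = 90902 J
W2 = 278 * 722 = 200716 J
CP = (90902 - 200716) / (302 - 722)
= -109814 / -420
= 261.46 W

261.46 W


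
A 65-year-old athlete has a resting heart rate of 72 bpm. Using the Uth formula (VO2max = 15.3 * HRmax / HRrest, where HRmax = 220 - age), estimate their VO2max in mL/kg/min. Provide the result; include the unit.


HRmax = 220 - 65 = 155 bpm
Ratio = HRmax / HRrest = 155 / 72 = 2.1528
VO2max = 15.3 * 2.1528 = 32.94 mL/kg/min

32.94 mL/kg/min


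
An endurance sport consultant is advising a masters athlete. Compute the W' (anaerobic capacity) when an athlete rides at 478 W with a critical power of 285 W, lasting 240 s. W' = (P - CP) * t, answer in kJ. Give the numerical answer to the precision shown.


Above-CP power = 193 W
Duration = 240 s
W' = 193 * 240 = 46320 J
Convert: 46320 / 1000 = 46.32 kJ

46.32 kJ


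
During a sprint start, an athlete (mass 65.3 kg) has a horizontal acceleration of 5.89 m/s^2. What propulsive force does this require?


Propulsive force = mass * acceleration
= 65.3 kg * 5.89 m/s^2
= 384.62 N

384.62 N


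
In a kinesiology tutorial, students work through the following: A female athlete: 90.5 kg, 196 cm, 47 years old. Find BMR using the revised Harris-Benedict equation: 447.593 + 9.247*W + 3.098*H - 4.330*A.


Intercept = 447.593
Weight contribution = 9.247 * 90.5 = 836.8535
Height contribution = 3.098 * 196 = 607.208
Age contribution = 4.33 * 47 = 203.51
BMR = 447.593 + 836.8535 + 607.208 - 203.51
= 1688.14 kcal/day

1688.14 kcal/day


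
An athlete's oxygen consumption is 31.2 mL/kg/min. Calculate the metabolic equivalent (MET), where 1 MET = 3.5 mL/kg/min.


MET = VO2 / 3.5
= 31.2 / 3.5
= 8.91 METs

8.91 METs


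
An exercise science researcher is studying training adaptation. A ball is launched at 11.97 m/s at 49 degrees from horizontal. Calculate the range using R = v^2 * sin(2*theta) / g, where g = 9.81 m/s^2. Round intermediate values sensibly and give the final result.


sin(2 * 49) = sin(98) = 0.990268
v^2 = 11.97^2 = 143.2809
R = 143.2809 * 0.990268 / 9.81
= 14.463 m

14.463 m


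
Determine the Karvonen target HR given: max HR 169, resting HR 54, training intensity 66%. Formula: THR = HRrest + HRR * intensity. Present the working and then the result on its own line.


HRR = HRmax - HRrest = 169 - 54 = 115
THR = 54 + 115 * 0.66
= 129.9 bpm

129.9 bpm


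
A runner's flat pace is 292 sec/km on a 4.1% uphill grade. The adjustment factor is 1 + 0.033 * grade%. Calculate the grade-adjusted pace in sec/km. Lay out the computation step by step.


Factor = 1 + 0.033 * 4.1 = 1.1353
Adjusted pace = 292 * 1.1353
= 331.51 sec/km

331.51 s/km


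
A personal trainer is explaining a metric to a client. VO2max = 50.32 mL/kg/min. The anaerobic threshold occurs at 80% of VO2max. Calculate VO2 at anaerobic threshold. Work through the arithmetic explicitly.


AT fraction = 80 / 100 = 0.8
AT VO2 = 50.32 * 0.8
= 40.26 mL/kg/min

40.26 mL/kg/min


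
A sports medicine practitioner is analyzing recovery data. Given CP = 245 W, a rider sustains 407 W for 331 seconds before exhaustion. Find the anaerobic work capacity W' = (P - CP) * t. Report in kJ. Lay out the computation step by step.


Excess power = 407 - 245 = 162 W
Work above CP = 162 * 331 = 53622 J
W' = 53.622 kJ

53.622 kJ


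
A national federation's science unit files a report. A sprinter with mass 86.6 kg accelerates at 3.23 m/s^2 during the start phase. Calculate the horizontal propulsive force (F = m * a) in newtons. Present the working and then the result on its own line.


F = m * a
= 86.6 * 3.23
= 279.72 N

279.72 N


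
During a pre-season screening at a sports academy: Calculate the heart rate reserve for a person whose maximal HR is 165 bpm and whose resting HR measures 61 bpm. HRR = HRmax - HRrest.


HRmax = 165 bpm
HRrest = 61 bpm
HRR = 165 - 61 = 104 bpm

104 bpm


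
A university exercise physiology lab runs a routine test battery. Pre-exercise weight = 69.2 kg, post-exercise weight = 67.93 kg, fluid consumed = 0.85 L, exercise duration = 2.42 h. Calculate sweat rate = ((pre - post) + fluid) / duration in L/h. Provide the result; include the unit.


Weight loss = 69.2 - 67.93 = 1.27 kg (approx L)
Total sweat = 1.27 + 0.85 = 2.12 L
Sweat rate = 2.12 / 2.42 = 0.876 L/h

0.876 L/h


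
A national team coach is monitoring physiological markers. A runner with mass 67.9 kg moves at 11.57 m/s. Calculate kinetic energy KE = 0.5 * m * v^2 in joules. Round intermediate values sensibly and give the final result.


v^2 = 11.57^2 = 133.8649
KE = 0.5 * 67.9 * 133.8649
= 4544.71 J

4544.71 J


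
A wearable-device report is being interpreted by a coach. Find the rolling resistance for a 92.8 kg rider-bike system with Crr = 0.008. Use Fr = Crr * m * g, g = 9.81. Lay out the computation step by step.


m * g = 92.8 * 9.81 = 910.368 N
Fr = 0.008 * 910.368 = 7.283 N

7.283 N


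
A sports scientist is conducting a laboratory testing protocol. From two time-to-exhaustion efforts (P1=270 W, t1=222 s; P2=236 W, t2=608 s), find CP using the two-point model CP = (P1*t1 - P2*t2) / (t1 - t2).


Work in trial 1 = 59940 J
Work in trial 2 = 143488 J
Delta work = -83548 J
Delta time = -386 s
CP = -83548 / -386 = 216.45 W

216.45 W


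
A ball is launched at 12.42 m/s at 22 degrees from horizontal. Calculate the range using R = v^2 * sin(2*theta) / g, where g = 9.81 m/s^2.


sin(2 * 22) = sin(44) = 0.694658
v^2 = 12.42^2 = 154.2564
R = 154.2564 * 0.694658 / 9.81
= 10.923 m

10.923 m


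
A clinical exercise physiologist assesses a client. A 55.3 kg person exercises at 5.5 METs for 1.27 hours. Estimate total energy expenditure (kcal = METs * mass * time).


Energy = METs * mass(kg) * time(h)
= 5.5 * 55.3 * 1.27
= 386.27 kcal

386.27 kcal


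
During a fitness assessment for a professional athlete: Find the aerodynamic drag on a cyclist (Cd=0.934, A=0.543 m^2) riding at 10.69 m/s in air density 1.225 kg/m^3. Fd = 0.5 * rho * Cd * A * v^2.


Fd = 0.5 * 1.225 * 0.934 * 0.543 * 10.69^2
= 0.5 * 1.225 * 0.934 * 0.543 * 114.2761
= 35.498 N

35.498 N


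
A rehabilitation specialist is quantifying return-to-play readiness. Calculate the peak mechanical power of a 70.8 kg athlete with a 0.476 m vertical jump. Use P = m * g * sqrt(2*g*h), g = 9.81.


First, sqrt(2gh) = sqrt(2 * 9.81 * 0.476)
= sqrt(9.33912) = 3.055997 m/s
Power = 70.8 * 9.81 * 3.055997 = 2122.54 W

2122.54 W


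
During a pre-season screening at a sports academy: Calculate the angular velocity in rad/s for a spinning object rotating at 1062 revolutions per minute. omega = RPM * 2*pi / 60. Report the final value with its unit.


omega = RPM * 2*pi / 60
= 1062 * 6.28318531 / 60
= 111.212 rad/s

111.212 rad/s


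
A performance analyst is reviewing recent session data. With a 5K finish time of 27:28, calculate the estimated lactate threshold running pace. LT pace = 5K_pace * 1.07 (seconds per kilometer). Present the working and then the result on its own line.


Race duration = 1648 s for 5 km
Average pace = 1648 / 5 = 329.6 s/km
LT pace = 329.6 * 1.07
= 352.67 s/km

352.67 s/km


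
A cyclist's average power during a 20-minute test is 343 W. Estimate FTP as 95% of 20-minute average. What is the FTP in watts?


FTP = 20-min power * 0.95
= 343 * 0.95
= 325.85 W

325.85 W


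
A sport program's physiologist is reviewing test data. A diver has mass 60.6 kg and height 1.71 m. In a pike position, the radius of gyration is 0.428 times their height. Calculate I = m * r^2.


r = 0.428 * 1.71 = 0.73188 m
I = m * r^2 = 60.6 * 0.535648 = 32.46 kg*m^2

32.46 kg*m^2


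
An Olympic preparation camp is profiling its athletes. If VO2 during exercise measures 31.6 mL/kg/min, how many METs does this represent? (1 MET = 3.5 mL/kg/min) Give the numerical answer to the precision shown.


METs = VO2 / 3.5 = 31.6 / 3.5 = 9.03

9.03 METs


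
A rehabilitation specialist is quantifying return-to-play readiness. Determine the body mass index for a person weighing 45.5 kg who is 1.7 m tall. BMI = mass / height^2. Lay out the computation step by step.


BMI = mass / height^2
= 45.5 / 1.7^2
= 45.5 / 2.89
= 15.74 kg/m^2

15.74 kg/m^2


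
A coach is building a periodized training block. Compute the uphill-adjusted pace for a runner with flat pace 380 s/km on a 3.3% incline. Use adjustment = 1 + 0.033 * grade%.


Adjustment factor = 1 + 0.033 * 3.3 = 1.1089
Grade-adjusted pace = 380 * 1.1089 = 421.38 s/km

421.38 s/km


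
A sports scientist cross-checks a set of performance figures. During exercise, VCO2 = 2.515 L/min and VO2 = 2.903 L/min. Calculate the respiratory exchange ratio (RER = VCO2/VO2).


RER = VCO2 / VO2
= 2.515 / 2.903
= 0.8663

0.8663


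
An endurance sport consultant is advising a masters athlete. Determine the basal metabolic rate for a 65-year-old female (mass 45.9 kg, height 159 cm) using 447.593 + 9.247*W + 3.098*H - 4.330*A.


BMR = 447.593 + 9.247*45.9 + 3.098*159 - 4.330*65
= 1083.16 kcal/day

1083.16 kcal/day


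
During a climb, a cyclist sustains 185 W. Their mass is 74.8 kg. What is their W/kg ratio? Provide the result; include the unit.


Power-to-weight = 185 W / 74.8 kg
= 2.473 W/kg

2.473 W/kg


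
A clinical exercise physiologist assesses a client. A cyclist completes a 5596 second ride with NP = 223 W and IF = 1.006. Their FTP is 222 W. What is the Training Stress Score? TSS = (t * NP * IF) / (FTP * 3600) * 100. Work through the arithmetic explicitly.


t * NP * IF = 5596 * 223 * 1.006 = 1255395.448
FTP * 3600 = 799200
TSS = (1255395.448 / 799200) * 100 = 157.08

157.08 TSS


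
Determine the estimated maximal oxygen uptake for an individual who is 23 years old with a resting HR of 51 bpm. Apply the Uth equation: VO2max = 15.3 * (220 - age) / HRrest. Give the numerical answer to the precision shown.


HRmax = 220 - 23 = 197
VO2max = 15.3 * (197 / 51)
= 15.3 * 3.8627
= 59.1 mL/kg/min

59.1 mL/kg/min


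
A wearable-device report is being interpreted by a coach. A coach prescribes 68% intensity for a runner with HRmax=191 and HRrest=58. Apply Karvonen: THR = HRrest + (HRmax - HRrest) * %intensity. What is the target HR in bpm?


Heart rate reserve = 191 - 58 = 133
Intensity fraction = 68 / 100 = 0.68
THR = 58 + 133 * 0.68 = 148.44 bpm

148.44 bpm
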